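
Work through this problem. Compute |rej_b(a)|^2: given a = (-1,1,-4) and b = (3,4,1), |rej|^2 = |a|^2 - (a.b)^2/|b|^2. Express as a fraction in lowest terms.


|a|^2 = (-1)^2 + 1^2 + (-4)^2 = 18
|b|^2 = 3^2 + 4^2 + 1^2 = 26
a . b = (-1)*3 + 1*4 + (-4)*1 = -3
(a.b)^2 = (-3)^2 = 9
|rej|^2 = 18 - 9/26
= (468 - 9)/26
= 459/26
In lowest terms: 459/26


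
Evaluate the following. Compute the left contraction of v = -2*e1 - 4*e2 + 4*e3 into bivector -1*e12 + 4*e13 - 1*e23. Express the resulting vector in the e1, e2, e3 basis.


Left contraction v _| B = <vB>_1 (grade-1 part of the geometric product vB).
Using e1_|e12 = e2, e2_|e12 = -e1, e1_|e13 = e3, e3_|e13 = -e1, e2_|e23 = e3, e3_|e23 = -e2:
e1 coeff: -v2*b12 - v3*b13 = -(-4)*(-1) - (4)*(4) = -20
e2 coeff: v1*b12 - v3*b23 = (-2)*(-1) - (4)*(-1) = 6
e3 coeff: v1*b13 + v2*b23 = (-2)*(4) + (-4)*(-1) = -4
v _| B = -20*e1 + 6*e2 - 4*e3


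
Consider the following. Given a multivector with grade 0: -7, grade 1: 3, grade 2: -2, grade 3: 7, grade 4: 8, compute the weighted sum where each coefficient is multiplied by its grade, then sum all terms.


Grade-weighted sum = sum of grade_k * coefficient_k
0*(-7) = 0
1*3 = 3
2*(-2) = -4
3*7 = 21
4*8 = 32
Total = 0 + 3 + (-4) + 21 + 32 = 52


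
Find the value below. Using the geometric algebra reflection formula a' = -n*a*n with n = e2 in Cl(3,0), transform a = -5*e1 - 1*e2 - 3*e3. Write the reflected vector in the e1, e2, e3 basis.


Reflection formula: a' = -n*a*n, with n = e2 (unit vector, n^2 = 1).
For reflection through hyperplane perp to e2:
The component along e2 flips sign, others stay.
a = (-5, -1, -3)
a' = (-5, 1, -3)
a' = -5*e1 + 1*e2 - 3*e3


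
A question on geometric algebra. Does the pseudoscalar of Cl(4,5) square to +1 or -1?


The pseudoscalar I = e1...e_n (product of all n generators) of Cl(p,q) satisfies I^2 = (-1)^(q + n(n-1)/2).
p = 4, q = 5, n = p + q = 9
n(n-1)/2 = 9 * 8 / 2 = 36
Exponent = q + n(n-1)/2 = 5 + 36 = 41
I^2 = (-1)^41 = -1


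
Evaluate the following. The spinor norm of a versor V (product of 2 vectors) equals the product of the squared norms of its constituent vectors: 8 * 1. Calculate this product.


Spinor norm N(V) = |v1|^2 * |v2|^2 * ... * |v2|^2
= 8 * 1
Running product: 8, 8
N(V) = 8


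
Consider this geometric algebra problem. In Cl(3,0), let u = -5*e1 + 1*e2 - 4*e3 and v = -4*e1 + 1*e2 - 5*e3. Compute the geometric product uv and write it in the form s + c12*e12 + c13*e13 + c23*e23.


In Cl(3,0): e_i^2 = 1, e_ie_j = -e_je_i for i != j.
Scalar part = u . v = (-5)*(-4) + 1*1 + (-4)*(-5)
= 20 + 1 + 20 = 41
e12 coeff = (-5)*1 - 1*(-4) = -5 - (-4) = -1
e13 coeff = (-5)*(-5) - (-4)*(-4) = 25 - 16 = 9
e23 coeff = 1*(-5) - (-4)*1 = -5 - (-4) = -1
uv = 41 - 1*e12 + 9*e13 - 1*e23


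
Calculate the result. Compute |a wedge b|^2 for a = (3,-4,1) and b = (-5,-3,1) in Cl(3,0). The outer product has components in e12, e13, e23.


a wedge b = (a1*b2 - a2*b1)*e12 + (a1*b3 - a3*b1)*e13 + (a2*b3 - a3*b2)*e23
e12 coeff: 3*(-3) - (-4)*(-5) = -9 - 20 = -29
e13 coeff: 3*1 - 1*(-5) = 3 - (-5) = 8
e23 coeff: (-4)*1 - 1*(-3) = -4 - (-3) = -1
|a wedge b|^2 = (-29)^2 + 8^2 + (-1)^2
= 841 + 64 + 1
= 906


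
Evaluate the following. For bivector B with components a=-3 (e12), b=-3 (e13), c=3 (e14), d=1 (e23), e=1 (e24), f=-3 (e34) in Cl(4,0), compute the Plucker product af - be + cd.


Plucker relation: af - be + cd
a*f = (-3)*(-3) = 9
b*e = (-3)*1 = -3
c*d = 3*1 = 3
af - be + cd = 9 - (-3) + 3
= 15


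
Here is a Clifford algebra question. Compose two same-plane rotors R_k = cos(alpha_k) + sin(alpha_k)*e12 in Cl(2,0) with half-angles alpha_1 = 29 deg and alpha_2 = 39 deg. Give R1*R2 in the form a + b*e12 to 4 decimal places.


Same-plane rotors commute and their half-angles add:
R1*R2 = cos(a1 + a2) + sin(a1 + a2)*e12.
a1 + a2 = 29 + 39 = 68 deg
cos(68 deg) = 0.3746
sin(68 deg) = 0.9272
R1*R2 = 0.3746 + 0.9272*e12


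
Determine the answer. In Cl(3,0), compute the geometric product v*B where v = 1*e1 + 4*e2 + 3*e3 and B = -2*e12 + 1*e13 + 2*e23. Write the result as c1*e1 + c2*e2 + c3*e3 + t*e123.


vB has grade-1 (vector) and grade-3 (trivector) parts: vB = (v _| B) + (v ^ B).
Vector part <vB>_1:
  e1: -v2*b12 - v3*b13 = -(4)*(-2) - (3)*(1) = 5
  e2: v1*b12 - v3*b23 = (1)*(-2) - (3)*(2) = -8
  e3: v1*b13 + v2*b23 = (1)*(1) + (4)*(2) = 9
Trivector part <vB>_3:
  e123: v1*b23 - v2*b13 + v3*b12 = (1)*(2) - (4)*(1) + (3)*(-2) = -8
vB = 5*e1 - 8*e2 + 9*e3 - 8*e123


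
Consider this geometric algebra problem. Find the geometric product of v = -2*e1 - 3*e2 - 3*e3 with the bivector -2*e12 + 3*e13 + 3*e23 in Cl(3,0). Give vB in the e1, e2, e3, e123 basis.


vB has grade-1 (vector) and grade-3 (trivector) parts: vB = (v _| B) + (v ^ B).
Vector part <vB>_1:
  e1: -v2*b12 - v3*b13 = -(-3)*(-2) - (-3)*(3) = 3
  e2: v1*b12 - v3*b23 = (-2)*(-2) - (-3)*(3) = 13
  e3: v1*b13 + v2*b23 = (-2)*(3) + (-3)*(3) = -15
Trivector part <vB>_3:
  e123: v1*b23 - v2*b13 + v3*b12 = (-2)*(3) - (-3)*(3) + (-3)*(-2) = 9
vB = 3*e1 + 13*e2 - 15*e3 + 9*e123


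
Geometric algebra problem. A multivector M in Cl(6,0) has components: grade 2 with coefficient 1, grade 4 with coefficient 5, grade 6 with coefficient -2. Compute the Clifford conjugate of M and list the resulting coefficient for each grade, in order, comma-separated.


Clifford conjugate sign for grade k: (-1)^(k(k+1)/2)
Grade 2: (-1)^(2*3/2) = (-1)^3 = -1, coeff 1 -> -1
Grade 4: (-1)^(4*5/2) = (-1)^10 = 1, coeff 5 -> 5
Grade 6: (-1)^(6*7/2) = (-1)^21 = -1, coeff -2 -> 2
Conjugated coefficients: -1, 5, 2


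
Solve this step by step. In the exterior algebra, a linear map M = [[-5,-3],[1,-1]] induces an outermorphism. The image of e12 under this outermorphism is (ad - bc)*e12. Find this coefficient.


The outermorphism of a linear map f sends e1^e2 to f(e1)^f(e2).
f(e1) = -5*e1 + 1*e2
f(e2) = -3*e1 - 1*e2
f(e1) ^ f(e2) = (-5*e1 + 1*e2) ^ (-3*e1 - 1*e2)
= (-5)*(-1)*e12 + 1*(-3)*e21
= (5 - (-3))*e12
= 8*e12
Coefficient = 8


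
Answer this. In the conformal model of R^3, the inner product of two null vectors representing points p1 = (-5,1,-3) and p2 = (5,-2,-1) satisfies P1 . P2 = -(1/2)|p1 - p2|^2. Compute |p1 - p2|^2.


p1 - p2 = (-10, 3, -2)
|p1 - p2|^2 = (-10)^2 + 3^2 + (-2)^2
= 100 + 9 + 4
= 113


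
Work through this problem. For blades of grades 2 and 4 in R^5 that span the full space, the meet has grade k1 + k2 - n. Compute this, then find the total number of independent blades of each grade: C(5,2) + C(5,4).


Meet grade = grade(A) + grade(B) - n
= 2 + 4 - 5 = 1
C(5,2) = 10
C(5,4) = 5
dim_A + dim_B = 10 + 5 = 15


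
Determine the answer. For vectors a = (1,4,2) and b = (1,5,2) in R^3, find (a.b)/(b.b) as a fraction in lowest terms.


Projection coefficient = (a . b) / (b . b)
a . b = 1*1 + 4*5 + 2*2
= 1 + 20 + 4 = 25
b . b = 1^2 + 5^2 + 2^2
= 1 + 25 + 4 = 30
Coefficient = 25/30
In lowest terms: 5/6


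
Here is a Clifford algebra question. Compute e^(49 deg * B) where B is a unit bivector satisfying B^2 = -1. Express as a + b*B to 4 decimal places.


For a unit bivector B with B^2 = -1, the exponential series gives
e^(theta*B) = cos(theta) + sin(theta)*B (the GA analogue of Euler's formula).
theta = 49 degrees = 0.855211 rad
cos(49 deg) = 0.6561
sin(49 deg) = 0.7547
exp(theta*B) = 0.6561 + 0.7547*B


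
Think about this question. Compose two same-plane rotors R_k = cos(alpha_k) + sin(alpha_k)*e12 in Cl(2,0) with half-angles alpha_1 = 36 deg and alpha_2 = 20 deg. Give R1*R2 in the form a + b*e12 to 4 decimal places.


Same-plane rotors commute and their half-angles add:
R1*R2 = cos(a1 + a2) + sin(a1 + a2)*e12.
a1 + a2 = 36 + 20 = 56 deg
cos(56 deg) = 0.5592
sin(56 deg) = 0.8290
R1*R2 = 0.5592 + 0.8290*e12


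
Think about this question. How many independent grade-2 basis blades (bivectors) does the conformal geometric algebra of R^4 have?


The conformal model of R^4 uses Cl(5,1) with m = 4 + 2 = 6 generators.
Number of grade-2 blades = C(m, 2) = C(6, 2)
= 6*5/2 = 15


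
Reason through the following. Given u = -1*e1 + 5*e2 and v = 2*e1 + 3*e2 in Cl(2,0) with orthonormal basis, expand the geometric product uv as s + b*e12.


Expand: (-1*e1 + 5*e2)(2*e1 + 3*e2)
= (-1)*2*e1e1 + (-1)*3*e1e2 + 5*2*e2e1 + 5*3*e2e2
Using e1^2 = e2^2 = 1, e2e1 = -e1e2:
Scalar part s = (-1)*2 + 5*3 = -2 + 15 = 13
Bivector part b = (-1)*3 - 5*2 = -3 - 10 = -13
uv = 13 - 13*e12


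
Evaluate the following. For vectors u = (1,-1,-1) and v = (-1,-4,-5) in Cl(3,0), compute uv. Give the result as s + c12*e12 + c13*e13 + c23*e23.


In Cl(3,0): e_i^2 = 1, e_ie_j = -e_je_i for i != j.
Scalar part = u . v = 1*(-1) + (-1)*(-4) + (-1)*(-5)
= -1 + 4 + 5 = 8
e12 coeff = 1*(-4) - (-1)*(-1) = -4 - 1 = -5
e13 coeff = 1*(-5) - (-1)*(-1) = -5 - 1 = -6
e23 coeff = (-1)*(-5) - (-1)*(-4) = 5 - 4 = 1
uv = 8 - 5*e12 - 6*e13 + 1*e23


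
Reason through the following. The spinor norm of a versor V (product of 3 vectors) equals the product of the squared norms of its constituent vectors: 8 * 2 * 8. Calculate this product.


Spinor norm N(V) = |v1|^2 * |v2|^2 * ... * |v3|^2
= 8 * 2 * 8
Running product: 8, 16, 128
N(V) = 128


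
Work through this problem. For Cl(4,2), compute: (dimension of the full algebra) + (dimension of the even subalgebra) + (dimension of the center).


n = 4 + 2 = 6
Total dim = 2^6 = 64
Even subalgebra dim = 2^5 = 32
n is even, so center dim = 1
Sum = 64 + 32 + 1 = 97


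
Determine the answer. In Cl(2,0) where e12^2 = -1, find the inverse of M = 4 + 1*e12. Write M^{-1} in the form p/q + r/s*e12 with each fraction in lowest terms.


M = 4 + 1*e12, where e12^2 = -1.
Since M commutes with its reverse ~M = a - b*e12, M * ~M = a^2 - b^2*e12^2 = a^2 + b^2.
So M^{-1} = ~M / (a^2 + b^2) = (a - b*e12)/(a^2 + b^2).
a^2 + b^2 = 16 + 1 = 17
Scalar part = 4/17 = 4/17
Bivector coeff = -1/17 = -1/17
M^{-1} = 4/17 - 1/17*e12


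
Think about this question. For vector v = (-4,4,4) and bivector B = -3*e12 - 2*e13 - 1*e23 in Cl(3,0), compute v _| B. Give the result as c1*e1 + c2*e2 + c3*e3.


Left contraction v _| B = <vB>_1 (grade-1 part of the geometric product vB).
Using e1_|e12 = e2, e2_|e12 = -e1, e1_|e13 = e3, e3_|e13 = -e1, e2_|e23 = e3, e3_|e23 = -e2:
e1 coeff: -v2*b12 - v3*b13 = -(4)*(-3) - (4)*(-2) = 20
e2 coeff: v1*b12 - v3*b23 = (-4)*(-3) - (4)*(-1) = 16
e3 coeff: v1*b13 + v2*b23 = (-4)*(-2) + (4)*(-1) = 4
v _| B = 20*e1 + 16*e2 + 4*e3


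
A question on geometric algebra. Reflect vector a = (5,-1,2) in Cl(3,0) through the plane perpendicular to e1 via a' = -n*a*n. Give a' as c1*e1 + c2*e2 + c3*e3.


Reflection formula: a' = -n*a*n, with n = e1 (unit vector, n^2 = 1).
For reflection through hyperplane perp to e1:
The component along e1 flips sign, others stay.
a = (5, -1, 2)
a' = (-5, -1, 2)
a' = -5*e1 - 1*e2 + 2*e3


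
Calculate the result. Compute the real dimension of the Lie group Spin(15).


Spin(n) double-covers SO(n); both have Lie algebra so(n) of dimension n(n-1)/2.
n = 15
n(n-1) = 15 * 14 = 210
dim Spin(15) = 210/2 = 105


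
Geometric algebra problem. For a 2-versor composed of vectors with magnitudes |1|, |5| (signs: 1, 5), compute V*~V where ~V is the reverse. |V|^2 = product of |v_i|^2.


Each vector v_i has |v_i|^2 = s_i^2
Squared scales: 1^2 = 1, 5^2 = 25
|V|^2 = 1 * 25
= 25


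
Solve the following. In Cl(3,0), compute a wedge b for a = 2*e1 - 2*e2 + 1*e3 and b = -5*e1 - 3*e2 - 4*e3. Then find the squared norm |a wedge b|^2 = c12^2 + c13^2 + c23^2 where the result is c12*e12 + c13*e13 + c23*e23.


a wedge b = (a1*b2 - a2*b1)*e12 + (a1*b3 - a3*b1)*e13 + (a2*b3 - a3*b2)*e23
e12 coeff: 2*(-3) - (-2)*(-5) = -6 - 10 = -16
e13 coeff: 2*(-4) - 1*(-5) = -8 - (-5) = -3
e23 coeff: (-2)*(-4) - 1*(-3) = 8 - (-3) = 11
|a wedge b|^2 = (-16)^2 + (-3)^2 + 11^2
= 256 + 9 + 121
= 386


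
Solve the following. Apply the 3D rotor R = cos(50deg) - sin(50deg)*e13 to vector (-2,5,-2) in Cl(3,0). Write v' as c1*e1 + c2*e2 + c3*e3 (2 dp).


Rotor R = cos(50deg) - sin(50deg)*e13
Rotation angle theta = 2 * 50 = 100 degrees in the e13 plane (e1 -> e3).
The component perpendicular to the plane (e2) is invariant: v'_2 = v2 = 5.00
cos(100deg) = -0.1736, sin(100deg) = 0.9848
v'_1 = v1*cos(theta) - v3*sin(theta) = -2*(-0.1736) - (-2)*0.9848 = 2.32
v'_3 = v1*sin(theta) + v3*cos(theta) = -2*0.9848 + (-2)*(-0.1736) = -1.62
v' = 2.32*e1 + 5.00*e2 - 1.62*e3


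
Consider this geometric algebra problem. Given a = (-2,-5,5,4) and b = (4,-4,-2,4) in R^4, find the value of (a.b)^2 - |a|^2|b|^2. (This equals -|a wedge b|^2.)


a . b = (-2)*4 + (-5)*(-4) + 5*(-2) + 4*4
= -8 + 20 + (-10) + 16 = 18
|a|^2 = (-2)^2 + (-5)^2 + 5^2 + 4^2 = 70
|b|^2 = 4^2 + (-4)^2 + (-2)^2 + 4^2 = 52
(a.b)^2 = 18^2 = 324
|a|^2 * |b|^2 = 70 * 52 = 3640
Result = 324 - 3640 = -3316


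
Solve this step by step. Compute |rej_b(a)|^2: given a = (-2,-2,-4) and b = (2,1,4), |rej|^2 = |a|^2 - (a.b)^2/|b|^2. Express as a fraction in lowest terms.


|a|^2 = (-2)^2 + (-2)^2 + (-4)^2 = 24
|b|^2 = 2^2 + 1^2 + 4^2 = 21
a . b = (-2)*2 + (-2)*1 + (-4)*4 = -22
(a.b)^2 = (-22)^2 = 484
|rej|^2 = 24 - 484/21
= (504 - 484)/21
= 20/21
In lowest terms: 20/21


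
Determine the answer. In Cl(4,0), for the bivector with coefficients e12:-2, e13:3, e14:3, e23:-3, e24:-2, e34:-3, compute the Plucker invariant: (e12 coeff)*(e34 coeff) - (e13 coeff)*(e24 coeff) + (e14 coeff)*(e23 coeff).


Plucker relation: af - be + cd
a*f = (-2)*(-3) = 6
b*e = 3*(-2) = -6
c*d = 3*(-3) = -9
af - be + cd = 6 - (-6) + (-9)
= 3


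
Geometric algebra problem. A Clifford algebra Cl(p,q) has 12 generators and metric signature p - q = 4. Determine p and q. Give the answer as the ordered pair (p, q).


We need p + q = 12 and p - q = 4.
Adding: 2p = 12 + 4 = 16, so p = 8.
Then q = 12 - 8 = 4.
(p, q) = (8, 4)


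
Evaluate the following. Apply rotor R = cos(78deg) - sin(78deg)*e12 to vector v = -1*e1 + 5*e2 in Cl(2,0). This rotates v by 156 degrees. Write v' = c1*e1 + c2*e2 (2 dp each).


Rotor R = cos(78deg) - sin(78deg)*e12
Rotation angle theta = 2 * 78 = 156 degrees
v' = R*v*~R rotates v by theta.
cos(156deg) = -0.9135, sin(156deg) = 0.4067
v'_1 = -1*cos(156deg) - 5*sin(156deg)
= -1*(-0.9135) - 5*0.4067
= -1.12
v'_2 = -1*sin(156deg) + 5*cos(156deg)
= -1*0.4067 + 5*(-0.9135)
= -4.97
v' = -1.12*e1 - 4.97*e2


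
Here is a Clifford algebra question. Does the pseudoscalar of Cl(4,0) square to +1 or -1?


The pseudoscalar I = e1...e_n (product of all n generators) of Cl(p,q) satisfies I^2 = (-1)^(q + n(n-1)/2).
p = 4, q = 0, n = p + q = 4
n(n-1)/2 = 4 * 3 / 2 = 6
Exponent = q + n(n-1)/2 = 0 + 6 = 6
I^2 = (-1)^6 = +1


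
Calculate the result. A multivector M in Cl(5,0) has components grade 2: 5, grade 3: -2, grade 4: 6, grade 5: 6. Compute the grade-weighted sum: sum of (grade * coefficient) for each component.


Grade-weighted sum = sum of grade_k * coefficient_k
2*5 = 10
3*(-2) = -6
4*6 = 24
5*6 = 30
Total = 10 + (-6) + 24 + 30 = 58


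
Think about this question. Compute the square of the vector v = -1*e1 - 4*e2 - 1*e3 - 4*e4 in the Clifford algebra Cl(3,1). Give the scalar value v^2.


v^2 = sum of c_i^2 * e_i^2
Positive signature terms (e_i^2 = +1): (-1)^2 + (-4)^2 + (-1)^2 = 18
Negative signature terms (e_j^2 = -1): (-4)^2 = 16
v^2 = 18 - 16 = 2


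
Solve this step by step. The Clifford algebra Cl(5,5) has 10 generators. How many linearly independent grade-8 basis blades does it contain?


Number of grade-k basis blades in Cl(p,q) with n = p + q is C(n, k).
n = 5 + 5 = 10
C(10, 8) = 10! / (8! * 2!)
= 3628800 / (40320 * 2)
= 45


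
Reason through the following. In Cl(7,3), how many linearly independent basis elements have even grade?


Even subalgebra dimension = 2^(n-1)
n = 7 + 3 = 10
2^(10 - 1) = 2^9 = 512
Verification: sum of C(10,k) for even k = 1 + 45 + 210 + 210 + 45 + 1 = 512
Result = 512


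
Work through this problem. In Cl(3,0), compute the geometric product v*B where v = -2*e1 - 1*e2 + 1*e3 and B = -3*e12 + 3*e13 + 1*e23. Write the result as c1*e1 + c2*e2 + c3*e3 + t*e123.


vB has grade-1 (vector) and grade-3 (trivector) parts: vB = (v _| B) + (v ^ B).
Vector part <vB>_1:
  e1: -v2*b12 - v3*b13 = -(-1)*(-3) - (1)*(3) = -6
  e2: v1*b12 - v3*b23 = (-2)*(-3) - (1)*(1) = 5
  e3: v1*b13 + v2*b23 = (-2)*(3) + (-1)*(1) = -7
Trivector part <vB>_3:
  e123: v1*b23 - v2*b13 + v3*b12 = (-2)*(1) - (-1)*(3) + (1)*(-3) = -2
vB = -6*e1 + 5*e2 - 7*e3 - 2*e123


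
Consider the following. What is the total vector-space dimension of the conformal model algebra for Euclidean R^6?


The conformal model of R^6 uses Cl(7,1): the 6 Euclidean generators plus two extra orthogonal generators e+ (e+^2 = +1) and e- (e-^2 = -1), from which the null vectors e0, einf are built.
Number of generators m = 6 + 2 = 8.
dim Cl(p,q) = 2^m = 2^8 = 256


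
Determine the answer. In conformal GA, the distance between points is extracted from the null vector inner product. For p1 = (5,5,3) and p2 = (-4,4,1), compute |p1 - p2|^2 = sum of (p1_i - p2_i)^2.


p1 - p2 = (9, 1, 2)
|p1 - p2|^2 = 9^2 + 1^2 + 2^2
= 81 + 1 + 4
= 86


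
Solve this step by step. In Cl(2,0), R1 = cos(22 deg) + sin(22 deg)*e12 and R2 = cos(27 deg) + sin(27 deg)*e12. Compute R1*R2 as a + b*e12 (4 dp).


Same-plane rotors commute and their half-angles add:
R1*R2 = cos(a1 + a2) + sin(a1 + a2)*e12.
a1 + a2 = 22 + 27 = 49 deg
cos(49 deg) = 0.6561
sin(49 deg) = 0.7547
R1*R2 = 0.6561 + 0.7547*e12


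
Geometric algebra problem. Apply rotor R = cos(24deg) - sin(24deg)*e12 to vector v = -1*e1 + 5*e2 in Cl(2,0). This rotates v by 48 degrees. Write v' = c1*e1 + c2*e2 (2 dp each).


Rotor R = cos(24deg) - sin(24deg)*e12
Rotation angle theta = 2 * 24 = 48 degrees
v' = R*v*~R rotates v by theta.
cos(48deg) = 0.6691, sin(48deg) = 0.7431
v'_1 = -1*cos(48deg) - 5*sin(48deg)
= -1*0.6691 - 5*0.7431
= -4.38
v'_2 = -1*sin(48deg) + 5*cos(48deg)
= -1*0.7431 + 5*0.6691
= 2.60
v' = -4.38*e1 + 2.60*e2


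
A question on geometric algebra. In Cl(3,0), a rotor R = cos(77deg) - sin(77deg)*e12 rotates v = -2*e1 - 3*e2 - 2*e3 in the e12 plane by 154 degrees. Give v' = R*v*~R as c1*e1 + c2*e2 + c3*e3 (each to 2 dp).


Rotor R = cos(77deg) - sin(77deg)*e12
Rotation angle theta = 2 * 77 = 154 degrees in the e12 plane (e1 -> e2).
The component perpendicular to the plane (e3) is invariant: v'_3 = v3 = -2.00
cos(154deg) = -0.8988, sin(154deg) = 0.4384
v'_1 = v1*cos(theta) - v2*sin(theta) = -2*(-0.8988) - (-3)*0.4384 = 3.11
v'_2 = v1*sin(theta) + v2*cos(theta) = -2*0.4384 + (-3)*(-0.8988) = 1.82
v' = 3.11*e1 + 1.82*e2 - 2.00*e3


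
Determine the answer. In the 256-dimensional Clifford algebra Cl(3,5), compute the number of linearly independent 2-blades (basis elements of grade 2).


Number of grade-k basis blades in Cl(p,q) with n = p + q is C(n, k).
n = 3 + 5 = 8
C(8, 2) = 8! / (2! * 6!)
= 40320 / (2 * 720)
= 28


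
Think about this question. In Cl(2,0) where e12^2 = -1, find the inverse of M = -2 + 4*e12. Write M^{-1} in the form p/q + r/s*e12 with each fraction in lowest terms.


M = -2 + 4*e12, where e12^2 = -1.
Since M commutes with its reverse ~M = a - b*e12, M * ~M = a^2 - b^2*e12^2 = a^2 + b^2.
So M^{-1} = ~M / (a^2 + b^2) = (a - b*e12)/(a^2 + b^2).
a^2 + b^2 = 4 + 16 = 20
Scalar part = -2/20 = -1/10
Bivector coeff = -4/20 = -1/5
M^{-1} = -1/10 - 1/5*e12


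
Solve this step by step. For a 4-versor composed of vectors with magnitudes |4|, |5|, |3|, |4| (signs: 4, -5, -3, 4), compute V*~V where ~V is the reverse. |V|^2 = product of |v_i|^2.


Each vector v_i has |v_i|^2 = s_i^2
Squared scales: 4^2 = 16, (-5)^2 = 25, (-3)^2 = 9, 4^2 = 16
|V|^2 = 16 * 25 * 9 * 16
= 57600


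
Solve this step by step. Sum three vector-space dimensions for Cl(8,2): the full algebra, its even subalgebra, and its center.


n = 8 + 2 = 10
Total dim = 2^10 = 1024
Even subalgebra dim = 2^9 = 512
n is even, so center dim = 1
Sum = 1024 + 512 + 1 = 1537


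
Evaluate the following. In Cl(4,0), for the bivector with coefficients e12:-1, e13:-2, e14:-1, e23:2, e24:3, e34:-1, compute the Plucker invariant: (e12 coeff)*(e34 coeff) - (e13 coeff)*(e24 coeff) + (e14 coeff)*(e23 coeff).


Plucker relation: af - be + cd
a*f = (-1)*(-1) = 1
b*e = (-2)*3 = -6
c*d = (-1)*2 = -2
af - be + cd = 1 - (-6) + (-2)
= 5


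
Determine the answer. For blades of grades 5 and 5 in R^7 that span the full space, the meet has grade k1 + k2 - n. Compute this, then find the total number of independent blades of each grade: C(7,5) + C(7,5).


Meet grade = grade(A) + grade(B) - n
= 5 + 5 - 7 = 3
C(7,5) = 21
C(7,5) = 21
dim_A + dim_B = 21 + 21 = 42


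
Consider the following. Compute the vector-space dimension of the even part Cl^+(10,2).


Even subalgebra dimension = 2^(n-1)
n = 10 + 2 = 12
2^(12 - 1) = 2^11 = 2048
Verification: sum of C(12,k) for even k = 1 + 66 + 495 + 924 + 495 + 66 + 1 = 2048
Result = 2048


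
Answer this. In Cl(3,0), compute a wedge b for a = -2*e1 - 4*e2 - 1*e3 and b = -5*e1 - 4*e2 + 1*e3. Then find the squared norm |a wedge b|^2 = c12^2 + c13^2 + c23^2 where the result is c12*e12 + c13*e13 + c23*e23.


a wedge b = (a1*b2 - a2*b1)*e12 + (a1*b3 - a3*b1)*e13 + (a2*b3 - a3*b2)*e23
e12 coeff: (-2)*(-4) - (-4)*(-5) = 8 - 20 = -12
e13 coeff: (-2)*1 - (-1)*(-5) = -2 - 5 = -7
e23 coeff: (-4)*1 - (-1)*(-4) = -4 - 4 = -8
|a wedge b|^2 = (-12)^2 + (-7)^2 + (-8)^2
= 144 + 49 + 64
= 257


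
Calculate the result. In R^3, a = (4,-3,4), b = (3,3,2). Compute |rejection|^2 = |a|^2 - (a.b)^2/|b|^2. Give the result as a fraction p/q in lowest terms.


|a|^2 = 4^2 + (-3)^2 + 4^2 = 41
|b|^2 = 3^2 + 3^2 + 2^2 = 22
a . b = 4*3 + (-3)*3 + 4*2 = 11
(a.b)^2 = 11^2 = 121
|rej|^2 = 41 - 121/22
= (902 - 121)/22
= 781/22
In lowest terms: 71/2


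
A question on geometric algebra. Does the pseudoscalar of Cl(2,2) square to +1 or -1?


The pseudoscalar I = e1...e_n (product of all n generators) of Cl(p,q) satisfies I^2 = (-1)^(q + n(n-1)/2).
p = 2, q = 2, n = p + q = 4
n(n-1)/2 = 4 * 3 / 2 = 6
Exponent = q + n(n-1)/2 = 2 + 6 = 8
I^2 = (-1)^8 = +1


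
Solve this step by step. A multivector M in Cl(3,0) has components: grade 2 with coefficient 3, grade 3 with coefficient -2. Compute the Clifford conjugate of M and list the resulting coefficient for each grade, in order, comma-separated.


Clifford conjugate sign for grade k: (-1)^(k(k+1)/2)
Grade 2: (-1)^(2*3/2) = (-1)^3 = -1, coeff 3 -> -3
Grade 3: (-1)^(3*4/2) = (-1)^6 = 1, coeff -2 -> -2
Conjugated coefficients: -3, -2


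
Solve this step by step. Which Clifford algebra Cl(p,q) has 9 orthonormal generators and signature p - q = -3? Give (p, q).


We need p + q = 9 and p - q = -3.
Adding: 2p = 9 + (-3) = 6, so p = 3.
Then q = 9 - 3 = 6.
(p, q) = (3, 6)


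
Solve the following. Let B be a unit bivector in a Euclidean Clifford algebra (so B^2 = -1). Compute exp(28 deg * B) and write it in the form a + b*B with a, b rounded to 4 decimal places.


For a unit bivector B with B^2 = -1, the exponential series gives
e^(theta*B) = cos(theta) + sin(theta)*B (the GA analogue of Euler's formula).
theta = 28 degrees = 0.488692 rad
cos(28 deg) = 0.8829
sin(28 deg) = 0.4695
exp(theta*B) = 0.8829 + 0.4695*B


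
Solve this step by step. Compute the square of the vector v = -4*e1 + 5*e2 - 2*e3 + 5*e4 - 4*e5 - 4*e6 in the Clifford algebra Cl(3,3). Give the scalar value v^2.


v^2 = sum of c_i^2 * e_i^2
Positive signature terms (e_i^2 = +1): (-4)^2 + 5^2 + (-2)^2 = 45
Negative signature terms (e_j^2 = -1): 5^2 + (-4)^2 + (-4)^2 = 57
v^2 = 45 - 57 = -12


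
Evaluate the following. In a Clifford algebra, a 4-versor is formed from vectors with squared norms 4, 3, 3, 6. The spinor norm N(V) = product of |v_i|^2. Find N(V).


Spinor norm N(V) = |v1|^2 * |v2|^2 * ... * |v4|^2
= 4 * 3 * 3 * 6
Running product: 4, 12, 36, 216
N(V) = 216


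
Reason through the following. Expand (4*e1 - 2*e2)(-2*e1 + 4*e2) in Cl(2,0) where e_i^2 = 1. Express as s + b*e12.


Expand: (4*e1 - 2*e2)(-2*e1 + 4*e2)
= 4*(-2)*e1e1 + 4*4*e1e2 + (-2)*(-2)*e2e1 + (-2)*4*e2e2
Using e1^2 = e2^2 = 1, e2e1 = -e1e2:
Scalar part s = 4*(-2) + (-2)*4 = -8 + (-8) = -16
Bivector part b = 4*4 - (-2)*(-2) = 16 - 4 = 12
uv = -16 + 12*e12


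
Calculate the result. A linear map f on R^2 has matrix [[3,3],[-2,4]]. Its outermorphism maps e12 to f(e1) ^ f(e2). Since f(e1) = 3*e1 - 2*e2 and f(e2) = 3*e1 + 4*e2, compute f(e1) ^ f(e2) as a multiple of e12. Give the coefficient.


The outermorphism of a linear map f sends e1^e2 to f(e1)^f(e2).
f(e1) = 3*e1 - 2*e2
f(e2) = 3*e1 + 4*e2
f(e1) ^ f(e2) = (3*e1 - 2*e2) ^ (3*e1 + 4*e2)
= 3*4*e12 + (-2)*3*e21
= (12 - (-6))*e12
= 18*e12
Coefficient = 18


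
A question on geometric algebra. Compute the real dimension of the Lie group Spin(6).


Spin(n) double-covers SO(n); both have Lie algebra so(n) of dimension n(n-1)/2.
n = 6
n(n-1) = 6 * 5 = 30
dim Spin(6) = 30/2 = 15


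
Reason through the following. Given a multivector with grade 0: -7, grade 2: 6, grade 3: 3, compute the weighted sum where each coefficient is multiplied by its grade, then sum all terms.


Grade-weighted sum = sum of grade_k * coefficient_k
0*(-7) = 0
2*6 = 12
3*3 = 9
Total = 0 + 12 + 9 = 21


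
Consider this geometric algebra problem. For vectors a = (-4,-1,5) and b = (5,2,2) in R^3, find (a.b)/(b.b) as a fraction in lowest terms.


Projection coefficient = (a . b) / (b . b)
a . b = (-4)*5 + (-1)*2 + 5*2
= -20 + (-2) + 10 = -12
b . b = 5^2 + 2^2 + 2^2
= 25 + 4 + 4 = 33
Coefficient = -12/33
In lowest terms: -4/11


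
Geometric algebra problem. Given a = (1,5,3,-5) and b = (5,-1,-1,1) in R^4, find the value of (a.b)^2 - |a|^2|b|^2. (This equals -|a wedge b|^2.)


a . b = 1*5 + 5*(-1) + 3*(-1) + (-5)*1
= 5 + (-5) + (-3) + (-5) = -8
|a|^2 = 1^2 + 5^2 + 3^2 + (-5)^2 = 60
|b|^2 = 5^2 + (-1)^2 + (-1)^2 + 1^2 = 28
(a.b)^2 = (-8)^2 = 64
|a|^2 * |b|^2 = 60 * 28 = 1680
Result = 64 - 1680 = -1616


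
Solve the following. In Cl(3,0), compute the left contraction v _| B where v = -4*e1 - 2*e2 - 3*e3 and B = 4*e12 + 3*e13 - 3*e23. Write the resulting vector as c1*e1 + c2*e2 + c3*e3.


Left contraction v _| B = <vB>_1 (grade-1 part of the geometric product vB).
Using e1_|e12 = e2, e2_|e12 = -e1, e1_|e13 = e3, e3_|e13 = -e1, e2_|e23 = e3, e3_|e23 = -e2:
e1 coeff: -v2*b12 - v3*b13 = -(-2)*(4) - (-3)*(3) = 17
e2 coeff: v1*b12 - v3*b23 = (-4)*(4) - (-3)*(-3) = -25
e3 coeff: v1*b13 + v2*b23 = (-4)*(3) + (-2)*(-3) = -6
v _| B = 17*e1 - 25*e2 - 6*e3


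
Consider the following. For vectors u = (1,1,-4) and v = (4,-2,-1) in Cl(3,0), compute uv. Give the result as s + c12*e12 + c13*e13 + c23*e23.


In Cl(3,0): e_i^2 = 1, e_ie_j = -e_je_i for i != j.
Scalar part = u . v = 1*4 + 1*(-2) + (-4)*(-1)
= 4 + (-2) + 4 = 6
e12 coeff = 1*(-2) - 1*4 = -2 - 4 = -6
e13 coeff = 1*(-1) - (-4)*4 = -1 - (-16) = 15
e23 coeff = 1*(-1) - (-4)*(-2) = -1 - 8 = -9
uv = 6 - 6*e12 + 15*e13 - 9*e23


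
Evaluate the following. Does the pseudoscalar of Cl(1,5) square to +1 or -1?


The pseudoscalar I = e1...e_n (product of all n generators) of Cl(p,q) satisfies I^2 = (-1)^(q + n(n-1)/2).
p = 1, q = 5, n = p + q = 6
n(n-1)/2 = 6 * 5 / 2 = 15
Exponent = q + n(n-1)/2 = 5 + 15 = 20
I^2 = (-1)^20 = +1


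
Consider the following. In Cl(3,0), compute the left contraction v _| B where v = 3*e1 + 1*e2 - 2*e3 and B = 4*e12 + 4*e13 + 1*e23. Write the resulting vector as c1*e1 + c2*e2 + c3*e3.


Left contraction v _| B = <vB>_1 (grade-1 part of the geometric product vB).
Using e1_|e12 = e2, e2_|e12 = -e1, e1_|e13 = e3, e3_|e13 = -e1, e2_|e23 = e3, e3_|e23 = -e2:
e1 coeff: -v2*b12 - v3*b13 = -(1)*(4) - (-2)*(4) = 4
e2 coeff: v1*b12 - v3*b23 = (3)*(4) - (-2)*(1) = 14
e3 coeff: v1*b13 + v2*b23 = (3)*(4) + (1)*(1) = 13
v _| B = 4*e1 + 14*e2 + 13*e3


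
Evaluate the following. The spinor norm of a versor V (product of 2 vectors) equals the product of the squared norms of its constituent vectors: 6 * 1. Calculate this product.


Spinor norm N(V) = |v1|^2 * |v2|^2 * ... * |v2|^2
= 6 * 1
Running product: 6, 6
N(V) = 6


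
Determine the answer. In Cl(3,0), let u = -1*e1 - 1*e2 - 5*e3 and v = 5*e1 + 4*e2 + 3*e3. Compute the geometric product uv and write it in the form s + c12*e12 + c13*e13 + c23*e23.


In Cl(3,0): e_i^2 = 1, e_ie_j = -e_je_i for i != j.
Scalar part = u . v = (-1)*5 + (-1)*4 + (-5)*3
= -5 + (-4) + (-15) = -24
e12 coeff = (-1)*4 - (-1)*5 = -4 - (-5) = 1
e13 coeff = (-1)*3 - (-5)*5 = -3 - (-25) = 22
e23 coeff = (-1)*3 - (-5)*4 = -3 - (-20) = 17
uv = -24 + 1*e12 + 22*e13 + 17*e23


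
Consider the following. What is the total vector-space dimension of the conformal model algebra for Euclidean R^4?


The conformal model of R^4 uses Cl(5,1): the 4 Euclidean generators plus two extra orthogonal generators e+ (e+^2 = +1) and e- (e-^2 = -1), from which the null vectors e0, einf are built.
Number of generators m = 4 + 2 = 6.
dim Cl(p,q) = 2^m = 2^6 = 64


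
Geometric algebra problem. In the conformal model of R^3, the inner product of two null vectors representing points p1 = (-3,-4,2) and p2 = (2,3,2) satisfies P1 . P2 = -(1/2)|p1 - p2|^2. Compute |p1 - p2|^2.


p1 - p2 = (-5, -7, 0)
|p1 - p2|^2 = (-5)^2 + (-7)^2 + 0^2
= 25 + 49 + 0
= 74


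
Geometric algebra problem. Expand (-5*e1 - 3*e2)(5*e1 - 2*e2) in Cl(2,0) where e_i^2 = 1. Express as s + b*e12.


Expand: (-5*e1 - 3*e2)(5*e1 - 2*e2)
= (-5)*5*e1e1 + (-5)*(-2)*e1e2 + (-3)*5*e2e1 + (-3)*(-2)*e2e2
Using e1^2 = e2^2 = 1, e2e1 = -e1e2:
Scalar part s = (-5)*5 + (-3)*(-2) = -25 + 6 = -19
Bivector part b = (-5)*(-2) - (-3)*5 = 10 - (-15) = 25
uv = -19 + 25*e12


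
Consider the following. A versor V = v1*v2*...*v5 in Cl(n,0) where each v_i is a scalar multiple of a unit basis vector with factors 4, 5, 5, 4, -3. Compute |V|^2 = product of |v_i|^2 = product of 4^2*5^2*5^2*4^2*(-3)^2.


Each vector v_i has |v_i|^2 = s_i^2
Squared scales: 4^2 = 16, 5^2 = 25, 5^2 = 25, 4^2 = 16, (-3)^2 = 9
|V|^2 = 16 * 25 * 25 * 16 * 9
= 1440000


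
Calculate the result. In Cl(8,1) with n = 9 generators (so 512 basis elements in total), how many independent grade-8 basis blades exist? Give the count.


Number of grade-k basis blades in Cl(p,q) with n = p + q is C(n, k).
n = 8 + 1 = 9
C(9, 8) = 9! / (8! * 1!)
= 362880 / (40320 * 1)
= 9


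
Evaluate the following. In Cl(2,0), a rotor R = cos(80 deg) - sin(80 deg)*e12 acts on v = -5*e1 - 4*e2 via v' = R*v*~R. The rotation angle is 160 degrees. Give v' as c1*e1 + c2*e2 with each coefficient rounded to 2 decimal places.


Rotor R = cos(80deg) - sin(80deg)*e12
Rotation angle theta = 2 * 80 = 160 degrees
v' = R*v*~R rotates v by theta.
cos(160deg) = -0.9397, sin(160deg) = 0.3420
v'_1 = -5*cos(160deg) - (-4)*sin(160deg)
= -5*(-0.9397) - (-4)*0.3420
= 6.07
v'_2 = -5*sin(160deg) + (-4)*cos(160deg)
= -5*0.3420 + (-4)*(-0.9397)
= 2.05
v' = 6.07*e1 + 2.05*e2


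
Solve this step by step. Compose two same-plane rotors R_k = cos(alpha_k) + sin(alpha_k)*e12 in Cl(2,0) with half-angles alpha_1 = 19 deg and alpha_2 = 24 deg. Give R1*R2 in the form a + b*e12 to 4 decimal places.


Same-plane rotors commute and their half-angles add:
R1*R2 = cos(a1 + a2) + sin(a1 + a2)*e12.
a1 + a2 = 19 + 24 = 43 deg
cos(43 deg) = 0.7314
sin(43 deg) = 0.6820
R1*R2 = 0.7314 + 0.6820*e12


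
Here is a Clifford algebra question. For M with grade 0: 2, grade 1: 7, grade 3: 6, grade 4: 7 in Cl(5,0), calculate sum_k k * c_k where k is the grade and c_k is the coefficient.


Grade-weighted sum = sum of grade_k * coefficient_k
0*2 = 0
1*7 = 7
3*6 = 18
4*7 = 28
Total = 0 + 7 + 18 + 28 = 53


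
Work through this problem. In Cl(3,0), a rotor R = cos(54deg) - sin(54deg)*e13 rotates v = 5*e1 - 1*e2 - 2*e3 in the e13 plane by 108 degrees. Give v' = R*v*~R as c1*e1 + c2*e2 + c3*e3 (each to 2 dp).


Rotor R = cos(54deg) - sin(54deg)*e13
Rotation angle theta = 2 * 54 = 108 degrees in the e13 plane (e1 -> e3).
The component perpendicular to the plane (e2) is invariant: v'_2 = v2 = -1.00
cos(108deg) = -0.3090, sin(108deg) = 0.9511
v'_1 = v1*cos(theta) - v3*sin(theta) = 5*(-0.3090) - (-2)*0.9511 = 0.36
v'_3 = v1*sin(theta) + v3*cos(theta) = 5*0.9511 + (-2)*(-0.3090) = 5.37
v' = 0.36*e1 - 1.00*e2 + 5.37*e3


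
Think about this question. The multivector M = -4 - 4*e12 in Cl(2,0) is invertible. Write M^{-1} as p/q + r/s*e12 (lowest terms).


M = -4 - 4*e12, where e12^2 = -1.
Since M commutes with its reverse ~M = a - b*e12, M * ~M = a^2 - b^2*e12^2 = a^2 + b^2.
So M^{-1} = ~M / (a^2 + b^2) = (a - b*e12)/(a^2 + b^2).
a^2 + b^2 = 16 + 16 = 32
Scalar part = -4/32 = -1/8
Bivector coeff = 4/32 = 1/8
M^{-1} = -1/8 + 1/8*e12


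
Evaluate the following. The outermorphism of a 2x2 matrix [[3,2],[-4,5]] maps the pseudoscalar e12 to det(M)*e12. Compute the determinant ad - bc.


The outermorphism of a linear map f sends e1^e2 to f(e1)^f(e2).
f(e1) = 3*e1 - 4*e2
f(e2) = 2*e1 + 5*e2
f(e1) ^ f(e2) = (3*e1 - 4*e2) ^ (2*e1 + 5*e2)
= 3*5*e12 + (-4)*2*e21
= (15 - (-8))*e12
= 23*e12
Coefficient = 23


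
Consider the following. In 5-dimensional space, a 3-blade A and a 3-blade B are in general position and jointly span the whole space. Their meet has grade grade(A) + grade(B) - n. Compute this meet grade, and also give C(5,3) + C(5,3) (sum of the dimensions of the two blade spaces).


Meet grade = grade(A) + grade(B) - n
= 3 + 3 - 5 = 1
C(5,3) = 10
C(5,3) = 10
dim_A + dim_B = 10 + 10 = 20


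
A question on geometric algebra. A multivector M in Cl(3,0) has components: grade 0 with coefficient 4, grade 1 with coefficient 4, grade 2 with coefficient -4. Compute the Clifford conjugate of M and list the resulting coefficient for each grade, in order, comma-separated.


Clifford conjugate sign for grade k: (-1)^(k(k+1)/2)
Grade 0: (-1)^(0*1/2) = (-1)^0 = 1, coeff 4 -> 4
Grade 1: (-1)^(1*2/2) = (-1)^1 = -1, coeff 4 -> -4
Grade 2: (-1)^(2*3/2) = (-1)^3 = -1, coeff -4 -> 4
Conjugated coefficients: 4, -4, 4


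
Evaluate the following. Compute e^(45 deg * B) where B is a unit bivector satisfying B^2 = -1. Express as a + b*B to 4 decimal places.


For a unit bivector B with B^2 = -1, the exponential series gives
e^(theta*B) = cos(theta) + sin(theta)*B (the GA analogue of Euler's formula).
theta = 45 degrees = 0.785398 rad
cos(45 deg) = 0.7071
sin(45 deg) = 0.7071
exp(theta*B) = 0.7071 + 0.7071*B


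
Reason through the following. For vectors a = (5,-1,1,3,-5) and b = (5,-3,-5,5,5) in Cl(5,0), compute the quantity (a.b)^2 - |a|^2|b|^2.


a . b = 5*5 + (-1)*(-3) + 1*(-5) + 3*5 + (-5)*5
= 25 + 3 + (-5) + 15 + (-25) = 13
|a|^2 = 5^2 + (-1)^2 + 1^2 + 3^2 + (-5)^2 = 61
|b|^2 = 5^2 + (-3)^2 + (-5)^2 + 5^2 + 5^2 = 109
(a.b)^2 = 13^2 = 169
|a|^2 * |b|^2 = 61 * 109 = 6649
Result = 169 - 6649 = -6480


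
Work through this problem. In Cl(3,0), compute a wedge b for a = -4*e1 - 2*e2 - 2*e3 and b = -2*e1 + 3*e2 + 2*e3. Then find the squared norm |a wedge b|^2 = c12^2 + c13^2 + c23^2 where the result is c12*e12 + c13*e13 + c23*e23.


a wedge b = (a1*b2 - a2*b1)*e12 + (a1*b3 - a3*b1)*e13 + (a2*b3 - a3*b2)*e23
e12 coeff: (-4)*3 - (-2)*(-2) = -12 - 4 = -16
e13 coeff: (-4)*2 - (-2)*(-2) = -8 - 4 = -12
e23 coeff: (-2)*2 - (-2)*3 = -4 - (-6) = 2
|a wedge b|^2 = (-16)^2 + (-12)^2 + 2^2
= 256 + 144 + 4
= 404


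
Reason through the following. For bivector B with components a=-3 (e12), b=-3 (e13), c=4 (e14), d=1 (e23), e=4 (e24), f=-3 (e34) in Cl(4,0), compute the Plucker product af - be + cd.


Plucker relation: af - be + cd
a*f = (-3)*(-3) = 9
b*e = (-3)*4 = -12
c*d = 4*1 = 4
af - be + cd = 9 - (-12) + 4
= 25


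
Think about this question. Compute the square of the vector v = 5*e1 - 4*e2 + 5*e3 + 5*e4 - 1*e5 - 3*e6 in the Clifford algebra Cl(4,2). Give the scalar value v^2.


v^2 = sum of c_i^2 * e_i^2
Positive signature terms (e_i^2 = +1): 5^2 + (-4)^2 + 5^2 + 5^2 = 91
Negative signature terms (e_j^2 = -1): (-1)^2 + (-3)^2 = 10
v^2 = 91 - 10 = 81


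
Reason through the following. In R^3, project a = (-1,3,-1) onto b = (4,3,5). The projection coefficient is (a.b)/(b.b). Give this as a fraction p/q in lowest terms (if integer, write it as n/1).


Projection coefficient = (a . b) / (b . b)
a . b = (-1)*4 + 3*3 + (-1)*5
= -4 + 9 + (-5) = 0
b . b = 4^2 + 3^2 + 5^2
= 16 + 9 + 25 = 50
Coefficient = 0/50
In lowest terms: 0/1


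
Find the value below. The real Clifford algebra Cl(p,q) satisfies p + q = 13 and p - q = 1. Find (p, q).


We need p + q = 13 and p - q = 1.
Adding: 2p = 13 + 1 = 14, so p = 7.
Then q = 13 - 7 = 6.
(p, q) = (7, 6)


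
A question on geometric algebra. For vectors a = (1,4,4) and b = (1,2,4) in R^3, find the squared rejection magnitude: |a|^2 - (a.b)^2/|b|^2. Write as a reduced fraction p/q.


|a|^2 = 1^2 + 4^2 + 4^2 = 33
|b|^2 = 1^2 + 2^2 + 4^2 = 21
a . b = 1*1 + 4*2 + 4*4 = 25
(a.b)^2 = 25^2 = 625
|rej|^2 = 33 - 625/21
= (693 - 625)/21
= 68/21
In lowest terms: 68/21


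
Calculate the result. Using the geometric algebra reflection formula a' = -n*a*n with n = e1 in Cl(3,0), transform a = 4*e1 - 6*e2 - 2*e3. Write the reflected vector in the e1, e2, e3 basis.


Reflection formula: a' = -n*a*n, with n = e1 (unit vector, n^2 = 1).
For reflection through hyperplane perp to e1:
The component along e1 flips sign, others stay.
a = (4, -6, -2)
a' = (-4, -6, -2)
a' = -4*e1 - 6*e2 - 2*e3


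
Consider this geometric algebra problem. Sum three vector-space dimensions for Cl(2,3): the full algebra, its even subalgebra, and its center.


n = 2 + 3 = 5
Total dim = 2^5 = 32
Even subalgebra dim = 2^4 = 16
n is odd, so center dim = 2
Sum = 32 + 16 + 2 = 50


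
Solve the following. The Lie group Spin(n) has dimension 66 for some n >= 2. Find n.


dim Spin(n) = dim so(n) = n(n-1)/2.
Solve n(n-1)/2 = 66, i.e. n^2 - n - 132 = 0.
Discriminant = 1 + 8*66 = 529
n = (1 + sqrt(529))/2 = (1 + 23)/2 = 12


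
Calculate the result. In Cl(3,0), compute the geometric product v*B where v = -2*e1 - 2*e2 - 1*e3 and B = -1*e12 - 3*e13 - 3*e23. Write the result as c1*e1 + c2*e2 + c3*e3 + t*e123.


vB has grade-1 (vector) and grade-3 (trivector) parts: vB = (v _| B) + (v ^ B).
Vector part <vB>_1:
  e1: -v2*b12 - v3*b13 = -(-2)*(-1) - (-1)*(-3) = -5
  e2: v1*b12 - v3*b23 = (-2)*(-1) - (-1)*(-3) = -1
  e3: v1*b13 + v2*b23 = (-2)*(-3) + (-2)*(-3) = 12
Trivector part <vB>_3:
  e123: v1*b23 - v2*b13 + v3*b12 = (-2)*(-3) - (-2)*(-3) + (-1)*(-1) = 1
vB = -5*e1 - 1*e2 + 12*e3 + 1*e123


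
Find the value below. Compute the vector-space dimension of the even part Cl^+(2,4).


Even subalgebra dimension = 2^(n-1)
n = 2 + 4 = 6
2^(6 - 1) = 2^5 = 32
Verification: sum of C(6,k) for even k = 1 + 15 + 15 + 1 = 32
Result = 32


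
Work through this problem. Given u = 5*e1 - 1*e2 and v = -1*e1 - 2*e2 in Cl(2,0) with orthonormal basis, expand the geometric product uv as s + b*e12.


Expand: (5*e1 - 1*e2)(-1*e1 - 2*e2)
= 5*(-1)*e1e1 + 5*(-2)*e1e2 + (-1)*(-1)*e2e1 + (-1)*(-2)*e2e2
Using e1^2 = e2^2 = 1, e2e1 = -e1e2:
Scalar part s = 5*(-1) + (-1)*(-2) = -5 + 2 = -3
Bivector part b = 5*(-2) - (-1)*(-1) = -10 - 1 = -11
uv = -3 - 11*e12


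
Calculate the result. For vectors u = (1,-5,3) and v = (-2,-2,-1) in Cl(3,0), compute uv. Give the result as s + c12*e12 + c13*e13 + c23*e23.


In Cl(3,0): e_i^2 = 1, e_ie_j = -e_je_i for i != j.
Scalar part = u . v = 1*(-2) + (-5)*(-2) + 3*(-1)
= -2 + 10 + (-3) = 5
e12 coeff = 1*(-2) - (-5)*(-2) = -2 - 10 = -12
e13 coeff = 1*(-1) - 3*(-2) = -1 - (-6) = 5
e23 coeff = (-5)*(-1) - 3*(-2) = 5 - (-6) = 11
uv = 5 - 12*e12 + 5*e13 + 11*e23


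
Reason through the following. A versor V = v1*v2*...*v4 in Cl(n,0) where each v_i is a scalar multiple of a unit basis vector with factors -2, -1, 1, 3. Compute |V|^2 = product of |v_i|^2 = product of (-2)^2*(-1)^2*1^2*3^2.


Each vector v_i has |v_i|^2 = s_i^2
Squared scales: (-2)^2 = 4, (-1)^2 = 1, 1^2 = 1, 3^2 = 9
|V|^2 = 4 * 1 * 1 * 9
= 36


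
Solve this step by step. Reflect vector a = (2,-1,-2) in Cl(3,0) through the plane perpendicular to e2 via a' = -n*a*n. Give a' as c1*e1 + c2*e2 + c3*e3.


Reflection formula: a' = -n*a*n, with n = e2 (unit vector, n^2 = 1).
For reflection through hyperplane perp to e2:
The component along e2 flips sign, others stay.
a = (2, -1, -2)
a' = (2, 1, -2)
a' = 2*e1 + 1*e2 - 2*e3
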